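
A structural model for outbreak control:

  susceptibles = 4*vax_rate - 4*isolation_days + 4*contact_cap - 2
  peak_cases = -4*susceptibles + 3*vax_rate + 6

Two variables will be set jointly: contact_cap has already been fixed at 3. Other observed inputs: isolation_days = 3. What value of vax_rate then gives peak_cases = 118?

With contact_cap held at 3:
Substituting into the susceptibles equation gives susceptibles = 4*vax_rate - 2.
peak_cases becomes -13*vax_rate + 14.
Solve -13*vax_rate + 14 = 118: vax_rate = (118 - 14) / -13 = -8.

vax_rate = -8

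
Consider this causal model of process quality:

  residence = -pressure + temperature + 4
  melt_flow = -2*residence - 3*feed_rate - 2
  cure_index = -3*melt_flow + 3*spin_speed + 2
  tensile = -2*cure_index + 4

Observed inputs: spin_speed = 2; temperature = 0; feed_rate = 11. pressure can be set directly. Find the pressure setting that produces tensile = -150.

pressure = 10

Substituting into the residence equation gives residence = -pressure + 4.
This gives melt_flow = 2*pressure - 43.
So cure_index = -6*pressure + 137.
Substituting into the tensile equation gives tensile = 12*pressure - 270.
Solve 12*pressure - 270 = -150: pressure = (-150 + 270) / 12 = 10.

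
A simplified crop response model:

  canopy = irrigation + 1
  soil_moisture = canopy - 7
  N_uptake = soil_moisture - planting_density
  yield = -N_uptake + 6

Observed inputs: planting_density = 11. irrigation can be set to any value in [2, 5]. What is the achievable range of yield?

18 to 21

Substituting into the soil_moisture equation gives soil_moisture = irrigation - 6.
N_uptake becomes irrigation - 17.
So yield = -irrigation + 23.
Linear in irrigation, so extremes are at the endpoints: irrigation = 2 gives yield = 21; irrigation = 5 gives yield = 18.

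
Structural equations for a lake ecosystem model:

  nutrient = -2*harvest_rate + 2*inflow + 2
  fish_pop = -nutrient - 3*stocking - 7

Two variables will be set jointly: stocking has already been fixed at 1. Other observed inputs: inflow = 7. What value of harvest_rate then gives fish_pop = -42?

With stocking held at 1:
Substituting into the nutrient equation gives nutrient = -2*harvest_rate + 16.
fish_pop becomes 2*harvest_rate - 26.
Solve 2*harvest_rate - 26 = -42: harvest_rate = (-42 + 26) / 2 = -8.

harvest_rate = -8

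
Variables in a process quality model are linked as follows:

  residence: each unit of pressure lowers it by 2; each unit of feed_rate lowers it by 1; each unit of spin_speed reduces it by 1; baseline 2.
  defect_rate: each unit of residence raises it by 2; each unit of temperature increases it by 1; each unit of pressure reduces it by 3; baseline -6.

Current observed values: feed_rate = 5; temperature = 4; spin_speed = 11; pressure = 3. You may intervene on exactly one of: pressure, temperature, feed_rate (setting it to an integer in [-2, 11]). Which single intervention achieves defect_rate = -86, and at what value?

set pressure = 8

Intervening on pressure: with other inputs at their observed values, defect_rate = -7*pressure - 30. Solving for -86 gives pressure = 8, within [-2, 11].
Intervening on temperature: defect_rate = temperature - 55. Reaching -86 requires temperature = -31, outside [-2, 11].
Intervening on feed_rate: defect_rate = -2*feed_rate - 41. Reaching -86 requires feed_rate = 45/2, not an integer.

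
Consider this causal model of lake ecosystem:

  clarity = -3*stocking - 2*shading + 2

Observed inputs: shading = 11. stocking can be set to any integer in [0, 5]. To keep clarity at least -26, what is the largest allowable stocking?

Substituting into the clarity equation gives clarity = -3*stocking - 20.
Require -3*stocking - 20 ≥ -26, so stocking ≤ 2.
The largest integer in [0, 5] satisfying this is 2.

stocking = 2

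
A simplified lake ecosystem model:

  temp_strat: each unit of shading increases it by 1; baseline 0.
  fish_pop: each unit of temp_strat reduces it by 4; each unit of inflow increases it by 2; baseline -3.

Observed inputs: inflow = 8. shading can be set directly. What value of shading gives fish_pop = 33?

Substituting into the fish_pop equation gives fish_pop = -4*shading + 13.
Solve -4*shading + 13 = 33: shading = (33 - 13) / -4 = -5.

shading = -5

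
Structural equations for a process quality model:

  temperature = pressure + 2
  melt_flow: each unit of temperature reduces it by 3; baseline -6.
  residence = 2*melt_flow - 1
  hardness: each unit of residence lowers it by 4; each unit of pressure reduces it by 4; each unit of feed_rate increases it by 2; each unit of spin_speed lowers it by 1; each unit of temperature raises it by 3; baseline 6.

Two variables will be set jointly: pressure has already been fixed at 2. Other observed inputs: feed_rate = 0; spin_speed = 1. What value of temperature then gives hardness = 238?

With pressure held at 2:
Intervening on temperature fixes its value directly, overriding its dependence on pressure.
Substituting into the residence equation gives residence = -6*temperature - 13.
So hardness = 27*temperature + 49.
Solve 27*temperature + 49 = 238: temperature = (238 - 49) / 27 = 7.

temperature = 7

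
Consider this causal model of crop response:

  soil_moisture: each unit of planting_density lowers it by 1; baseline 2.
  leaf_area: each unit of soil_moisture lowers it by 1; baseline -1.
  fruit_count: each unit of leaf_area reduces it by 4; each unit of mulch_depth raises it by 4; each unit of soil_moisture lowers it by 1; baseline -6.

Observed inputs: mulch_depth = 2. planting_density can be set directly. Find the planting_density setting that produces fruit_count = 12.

Substituting into the leaf_area equation gives leaf_area = planting_density - 3.
This gives fruit_count = -3*planting_density + 12.
Solve -3*planting_density + 12 = 12: planting_density = (12 - 12) / -3 = 0.

planting_density = 0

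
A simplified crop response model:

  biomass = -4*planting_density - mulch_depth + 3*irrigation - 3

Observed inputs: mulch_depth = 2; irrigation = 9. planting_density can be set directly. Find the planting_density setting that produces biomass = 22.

Substituting into the biomass equation gives biomass = -4*planting_density + 22.
Solve -4*planting_density + 22 = 22: planting_density = (22 - 22) / -4 = 0.

planting_density = 0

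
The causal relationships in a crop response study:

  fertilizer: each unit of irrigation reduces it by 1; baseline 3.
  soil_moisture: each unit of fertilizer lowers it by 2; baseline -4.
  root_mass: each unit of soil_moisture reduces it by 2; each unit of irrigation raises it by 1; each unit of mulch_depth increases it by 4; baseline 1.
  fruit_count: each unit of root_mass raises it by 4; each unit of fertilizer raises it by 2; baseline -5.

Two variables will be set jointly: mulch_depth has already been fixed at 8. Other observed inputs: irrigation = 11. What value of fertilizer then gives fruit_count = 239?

fertilizer = 2

With mulch_depth held at 8:
Intervening on fertilizer fixes its value directly, overriding its dependence on irrigation.
Substituting into the root_mass equation gives root_mass = 4*fertilizer + 52.
So fruit_count = 18*fertilizer + 203.
Solve 18*fertilizer + 203 = 239: fertilizer = (239 - 203) / 18 = 2.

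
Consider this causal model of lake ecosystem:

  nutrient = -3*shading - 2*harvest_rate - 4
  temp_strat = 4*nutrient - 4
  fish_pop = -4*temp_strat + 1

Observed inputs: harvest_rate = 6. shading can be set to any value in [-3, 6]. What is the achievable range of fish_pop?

Substituting into the nutrient equation gives nutrient = -3*shading - 16.
This gives temp_strat = -12*shading - 68.
Substituting into the fish_pop equation gives fish_pop = 48*shading + 273.
Linear in shading, so extremes are at the endpoints: shading = -3 gives fish_pop = 129; shading = 6 gives fish_pop = 561.

129 to 561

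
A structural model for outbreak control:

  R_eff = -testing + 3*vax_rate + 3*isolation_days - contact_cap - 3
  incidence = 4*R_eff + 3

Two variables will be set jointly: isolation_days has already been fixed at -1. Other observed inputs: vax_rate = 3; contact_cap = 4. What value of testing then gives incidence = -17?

With isolation_days held at -1:
Substituting into the R_eff equation gives R_eff = -testing - 1.
Substituting into the incidence equation gives incidence = -4*testing - 1.
Solve -4*testing - 1 = -17: testing = (-17 + 1) / -4 = 4.

testing = 4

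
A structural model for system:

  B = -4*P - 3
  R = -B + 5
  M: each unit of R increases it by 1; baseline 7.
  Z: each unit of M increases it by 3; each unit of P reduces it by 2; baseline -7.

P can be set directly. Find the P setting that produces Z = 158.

P = 12

Substituting into the R equation gives R = 4*P + 8.
So M = 4*P + 15.
Substituting into the Z equation gives Z = 10*P + 38.
Solve 10*P + 38 = 158: P = (158 - 38) / 10 = 12.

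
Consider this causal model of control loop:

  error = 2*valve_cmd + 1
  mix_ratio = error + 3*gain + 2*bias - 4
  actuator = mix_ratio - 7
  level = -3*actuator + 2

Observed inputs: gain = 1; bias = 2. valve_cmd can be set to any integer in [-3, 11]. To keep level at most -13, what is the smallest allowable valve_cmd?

Substituting into the mix_ratio equation gives mix_ratio = 2*valve_cmd + 4.
actuator becomes 2*valve_cmd - 3.
Substituting into the level equation gives level = -6*valve_cmd + 11.
Require -6*valve_cmd + 11 ≤ -13, so valve_cmd ≥ 4.
The smallest integer in [-3, 11] satisfying this is 4.

valve_cmd = 4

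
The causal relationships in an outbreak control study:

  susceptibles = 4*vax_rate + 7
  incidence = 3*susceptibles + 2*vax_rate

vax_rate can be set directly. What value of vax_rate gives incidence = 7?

Substituting into the incidence equation gives incidence = 14*vax_rate + 21.
Solve 14*vax_rate + 21 = 7: vax_rate = (7 - 21) / 14 = -1.

vax_rate = -1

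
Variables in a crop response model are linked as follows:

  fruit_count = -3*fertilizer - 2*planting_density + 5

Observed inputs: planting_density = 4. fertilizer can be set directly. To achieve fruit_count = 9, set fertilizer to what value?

Substituting into the fruit_count equation gives fruit_count = -3*fertilizer - 3.
Solve -3*fertilizer - 3 = 9: fertilizer = (9 + 3) / -3 = -4.

fertilizer = -4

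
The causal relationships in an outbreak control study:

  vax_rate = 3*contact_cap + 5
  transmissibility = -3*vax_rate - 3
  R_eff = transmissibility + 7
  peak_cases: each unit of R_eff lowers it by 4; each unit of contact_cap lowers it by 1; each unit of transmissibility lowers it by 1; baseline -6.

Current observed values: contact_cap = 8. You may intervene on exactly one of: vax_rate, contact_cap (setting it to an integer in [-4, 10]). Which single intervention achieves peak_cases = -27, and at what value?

set vax_rate = 0

Intervening on vax_rate: with other inputs at their observed values, peak_cases = 15*vax_rate - 27. Solving for -27 gives vax_rate = 0, within [-4, 10].
Intervening on contact_cap: peak_cases = 44*contact_cap + 56. Reaching -27 requires contact_cap = -83/44, not an integer.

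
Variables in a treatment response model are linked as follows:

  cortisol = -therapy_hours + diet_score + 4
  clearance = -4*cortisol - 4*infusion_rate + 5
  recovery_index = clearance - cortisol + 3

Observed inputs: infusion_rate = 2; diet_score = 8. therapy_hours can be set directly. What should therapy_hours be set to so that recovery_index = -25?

therapy_hours = 7

Substituting into the cortisol equation gives cortisol = -therapy_hours + 12.
Substituting into the clearance equation gives clearance = 4*therapy_hours - 51.
This gives recovery_index = 5*therapy_hours - 60.
Solve 5*therapy_hours - 60 = -25: therapy_hours = (-25 + 60) / 5 = 7.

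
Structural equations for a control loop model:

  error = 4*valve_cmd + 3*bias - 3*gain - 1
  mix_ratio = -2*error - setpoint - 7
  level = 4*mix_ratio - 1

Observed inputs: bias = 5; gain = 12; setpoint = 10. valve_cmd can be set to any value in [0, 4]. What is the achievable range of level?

Substituting into the error equation gives error = 4*valve_cmd - 22.
mix_ratio becomes -8*valve_cmd + 27.
level becomes -32*valve_cmd + 107.
Linear in valve_cmd, so extremes are at the endpoints: valve_cmd = 0 gives level = 107; valve_cmd = 4 gives level = -21.

-21 to 107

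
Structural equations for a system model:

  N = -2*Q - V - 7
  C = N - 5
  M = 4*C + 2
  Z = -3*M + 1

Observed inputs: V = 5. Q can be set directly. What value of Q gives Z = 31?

Q = -7

Substituting into the N equation gives N = -2*Q - 12.
This gives C = -2*Q - 17.
So M = -8*Q - 66.
Z becomes 24*Q + 199.
Solve 24*Q + 199 = 31: Q = (31 - 199) / 24 = -7.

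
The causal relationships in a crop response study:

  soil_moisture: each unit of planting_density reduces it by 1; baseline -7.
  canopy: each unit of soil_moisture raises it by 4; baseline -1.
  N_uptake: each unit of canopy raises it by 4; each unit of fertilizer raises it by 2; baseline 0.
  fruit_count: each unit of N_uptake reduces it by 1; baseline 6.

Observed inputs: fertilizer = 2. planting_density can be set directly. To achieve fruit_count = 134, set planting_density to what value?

Substituting into the canopy equation gives canopy = -4*planting_density - 29.
N_uptake becomes -16*planting_density - 112.
Substituting into the fruit_count equation gives fruit_count = 16*planting_density + 118.
Solve 16*planting_density + 118 = 134: planting_density = (134 - 118) / 16 = 1.

planting_density = 1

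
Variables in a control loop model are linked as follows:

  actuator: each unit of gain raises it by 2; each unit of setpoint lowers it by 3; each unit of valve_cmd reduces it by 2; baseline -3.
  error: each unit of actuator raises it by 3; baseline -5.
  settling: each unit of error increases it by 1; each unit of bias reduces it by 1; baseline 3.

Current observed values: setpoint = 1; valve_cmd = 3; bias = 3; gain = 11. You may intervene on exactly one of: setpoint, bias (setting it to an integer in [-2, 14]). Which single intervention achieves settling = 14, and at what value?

set bias = 14

Intervening on setpoint: settling = -9*setpoint + 34. Reaching 14 requires setpoint = 20/9, not an integer.
Intervening on bias: with other inputs at their observed values, settling = -bias + 28. Solving for 14 gives bias = 14, within [-2, 14].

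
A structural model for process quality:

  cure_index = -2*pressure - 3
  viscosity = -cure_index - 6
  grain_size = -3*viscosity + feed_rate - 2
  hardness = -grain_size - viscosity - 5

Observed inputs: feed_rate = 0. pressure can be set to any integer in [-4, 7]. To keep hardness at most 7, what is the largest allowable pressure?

Substituting into the viscosity equation gives viscosity = 2*pressure - 3.
Substituting into the grain_size equation gives grain_size = -6*pressure + 7.
Substituting into the hardness equation gives hardness = 4*pressure - 9.
Require 4*pressure - 9 ≤ 7, so pressure ≤ 4.
The largest integer in [-4, 7] satisfying this is 4.

pressure = 4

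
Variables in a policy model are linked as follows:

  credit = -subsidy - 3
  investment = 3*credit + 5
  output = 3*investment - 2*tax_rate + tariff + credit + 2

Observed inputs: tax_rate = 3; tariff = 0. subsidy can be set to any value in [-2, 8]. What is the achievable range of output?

-99 to 1

Substituting into the investment equation gives investment = -3*subsidy - 4.
output becomes -10*subsidy - 19.
Linear in subsidy, so extremes are at the endpoints: subsidy = -2 gives output = 1; subsidy = 8 gives output = -99.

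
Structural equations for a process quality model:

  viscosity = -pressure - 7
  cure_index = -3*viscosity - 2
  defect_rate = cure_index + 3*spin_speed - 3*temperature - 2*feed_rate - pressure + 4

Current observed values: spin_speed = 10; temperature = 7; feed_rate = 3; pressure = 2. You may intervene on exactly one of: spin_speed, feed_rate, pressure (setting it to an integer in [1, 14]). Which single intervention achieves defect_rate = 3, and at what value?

Intervening on spin_speed: with other inputs at their observed values, defect_rate = 3*spin_speed. Solving for 3 gives spin_speed = 1, within [1, 14].
Intervening on feed_rate: defect_rate = -2*feed_rate + 36. Reaching 3 requires feed_rate = 33/2, not an integer.
Intervening on pressure: defect_rate = 2*pressure + 26. Reaching 3 requires pressure = -23/2, not an integer.

set spin_speed = 1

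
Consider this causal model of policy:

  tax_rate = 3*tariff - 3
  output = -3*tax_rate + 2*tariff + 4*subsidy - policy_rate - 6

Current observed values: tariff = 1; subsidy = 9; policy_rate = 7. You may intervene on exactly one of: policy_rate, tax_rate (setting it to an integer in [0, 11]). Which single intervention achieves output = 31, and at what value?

set policy_rate = 1

Intervening on policy_rate: with other inputs at their observed values, output = -policy_rate + 32. Solving for 31 gives policy_rate = 1, within [0, 11].
Intervening on tax_rate: output = -3*tax_rate + 25. Reaching 31 requires tax_rate = -2, outside [0, 11].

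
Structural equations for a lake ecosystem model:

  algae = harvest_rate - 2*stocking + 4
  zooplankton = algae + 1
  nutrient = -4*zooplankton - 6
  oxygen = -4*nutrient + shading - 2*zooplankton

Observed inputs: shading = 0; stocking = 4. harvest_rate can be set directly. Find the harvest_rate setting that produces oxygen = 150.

harvest_rate = 12

Substituting into the algae equation gives algae = harvest_rate - 4.
So zooplankton = harvest_rate - 3.
nutrient becomes -4*harvest_rate + 6.
So oxygen = 14*harvest_rate - 18.
Solve 14*harvest_rate - 18 = 150: harvest_rate = (150 + 18) / 14 = 12.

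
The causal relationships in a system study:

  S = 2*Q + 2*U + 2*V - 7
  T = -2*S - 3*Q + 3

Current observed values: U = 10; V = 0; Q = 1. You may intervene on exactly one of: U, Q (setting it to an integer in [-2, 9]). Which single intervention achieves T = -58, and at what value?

Intervening on U: T = -4*U + 10. Reaching -58 requires U = 17, outside [-2, 9].
Intervening on Q: with other inputs at their observed values, T = -7*Q - 23. Solving for -58 gives Q = 5, within [-2, 9].

set Q = 5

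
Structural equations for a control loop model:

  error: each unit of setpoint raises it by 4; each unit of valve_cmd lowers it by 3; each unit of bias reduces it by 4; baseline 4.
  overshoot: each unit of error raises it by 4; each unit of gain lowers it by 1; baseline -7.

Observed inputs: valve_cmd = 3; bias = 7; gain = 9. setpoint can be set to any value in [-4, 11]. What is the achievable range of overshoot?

Substituting into the error equation gives error = 4*setpoint - 33.
So overshoot = 16*setpoint - 148.
Linear in setpoint, so extremes are at the endpoints: setpoint = -4 gives overshoot = -212; setpoint = 11 gives overshoot = 28.

-212 to 28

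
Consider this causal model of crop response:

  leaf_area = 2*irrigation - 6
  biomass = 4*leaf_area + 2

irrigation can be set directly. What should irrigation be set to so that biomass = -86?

irrigation = -8

Substituting into the biomass equation gives biomass = 8*irrigation - 22.
Solve 8*irrigation - 22 = -86: irrigation = (-86 + 22) / 8 = -8.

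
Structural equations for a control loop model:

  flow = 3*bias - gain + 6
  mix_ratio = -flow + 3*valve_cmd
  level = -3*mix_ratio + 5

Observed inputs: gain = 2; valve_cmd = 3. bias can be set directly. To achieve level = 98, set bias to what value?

bias = 12

Substituting into the flow equation gives flow = 3*bias + 4.
So mix_ratio = -3*bias + 5.
Substituting into the level equation gives level = 9*bias - 10.
Solve 9*bias - 10 = 98: bias = (98 + 10) / 9 = 12.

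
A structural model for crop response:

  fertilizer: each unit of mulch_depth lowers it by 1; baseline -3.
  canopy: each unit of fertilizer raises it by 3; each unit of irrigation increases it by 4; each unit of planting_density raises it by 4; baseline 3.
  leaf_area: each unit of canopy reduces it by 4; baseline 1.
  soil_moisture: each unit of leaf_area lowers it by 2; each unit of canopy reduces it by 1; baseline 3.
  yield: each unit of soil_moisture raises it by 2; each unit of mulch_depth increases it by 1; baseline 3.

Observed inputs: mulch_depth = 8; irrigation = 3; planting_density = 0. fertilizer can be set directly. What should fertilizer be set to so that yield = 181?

fertilizer = -1

Intervening on fertilizer fixes its value directly, overriding its dependence on mulch_depth.
Substituting into the canopy equation gives canopy = 3*fertilizer + 15.
Substituting into the leaf_area equation gives leaf_area = -12*fertilizer - 59.
Substituting into the soil_moisture equation gives soil_moisture = 21*fertilizer + 106.
Substituting into the yield equation gives yield = 42*fertilizer + 223.
Solve 42*fertilizer + 223 = 181: fertilizer = (181 - 223) / 42 = -1.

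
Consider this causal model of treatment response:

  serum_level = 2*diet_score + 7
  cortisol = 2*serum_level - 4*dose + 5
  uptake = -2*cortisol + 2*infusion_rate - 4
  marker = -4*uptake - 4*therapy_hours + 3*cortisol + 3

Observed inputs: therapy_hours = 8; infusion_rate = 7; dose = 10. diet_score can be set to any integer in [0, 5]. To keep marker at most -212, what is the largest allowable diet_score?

diet_score = 2

Substituting into the cortisol equation gives cortisol = 4*diet_score - 21.
uptake becomes -8*diet_score + 52.
Substituting into the marker equation gives marker = 44*diet_score - 300.
Require 44*diet_score - 300 ≤ -212, so diet_score ≤ 2.
The largest integer in [0, 5] satisfying this is 2.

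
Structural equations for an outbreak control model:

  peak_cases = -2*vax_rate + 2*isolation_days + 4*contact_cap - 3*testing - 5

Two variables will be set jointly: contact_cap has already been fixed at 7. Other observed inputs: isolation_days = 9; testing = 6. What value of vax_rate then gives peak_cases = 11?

vax_rate = 6

With contact_cap held at 7:
Substituting into the peak_cases equation gives peak_cases = -2*vax_rate + 23.
Solve -2*vax_rate + 23 = 11: vax_rate = (11 - 23) / -2 = 6.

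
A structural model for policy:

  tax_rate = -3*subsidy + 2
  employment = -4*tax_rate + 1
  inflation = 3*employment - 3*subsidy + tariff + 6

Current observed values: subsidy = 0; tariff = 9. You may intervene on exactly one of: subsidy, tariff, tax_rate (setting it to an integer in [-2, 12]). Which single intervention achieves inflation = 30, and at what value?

Intervening on subsidy: inflation = 33*subsidy - 6. Reaching 30 requires subsidy = 12/11, not an integer.
Intervening on tariff: inflation = tariff - 15. Reaching 30 requires tariff = 45, outside [-2, 12].
Intervening on tax_rate: with other inputs at their observed values, inflation = -12*tax_rate + 18. Solving for 30 gives tax_rate = -1, within [-2, 12].

set tax_rate = -1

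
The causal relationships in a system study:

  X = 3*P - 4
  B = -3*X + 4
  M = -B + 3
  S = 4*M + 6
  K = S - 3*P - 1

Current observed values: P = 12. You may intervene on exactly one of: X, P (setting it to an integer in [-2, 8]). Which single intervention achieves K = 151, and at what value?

Intervening on X: K = 12*X - 35. Reaching 151 requires X = 31/2, not an integer.
Intervening on P: with other inputs at their observed values, K = 33*P - 47. Solving for 151 gives P = 6, within [-2, 8].

set P = 6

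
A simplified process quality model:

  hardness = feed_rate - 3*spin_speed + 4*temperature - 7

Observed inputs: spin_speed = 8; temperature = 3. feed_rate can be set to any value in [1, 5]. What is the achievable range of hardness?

-18 to -14

Substituting into the hardness equation gives hardness = feed_rate - 19.
Linear in feed_rate, so extremes are at the endpoints: feed_rate = 1 gives hardness = -18; feed_rate = 5 gives hardness = -14.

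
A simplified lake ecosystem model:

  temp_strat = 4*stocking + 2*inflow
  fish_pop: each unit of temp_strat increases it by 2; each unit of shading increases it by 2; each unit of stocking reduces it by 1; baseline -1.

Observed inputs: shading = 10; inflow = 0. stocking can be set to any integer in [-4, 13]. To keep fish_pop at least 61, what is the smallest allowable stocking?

stocking = 6

Substituting into the temp_strat equation gives temp_strat = 4*stocking.
So fish_pop = 7*stocking + 19.
Require 7*stocking + 19 ≥ 61, so stocking ≥ 6.
The smallest integer in [-4, 13] satisfying this is 6.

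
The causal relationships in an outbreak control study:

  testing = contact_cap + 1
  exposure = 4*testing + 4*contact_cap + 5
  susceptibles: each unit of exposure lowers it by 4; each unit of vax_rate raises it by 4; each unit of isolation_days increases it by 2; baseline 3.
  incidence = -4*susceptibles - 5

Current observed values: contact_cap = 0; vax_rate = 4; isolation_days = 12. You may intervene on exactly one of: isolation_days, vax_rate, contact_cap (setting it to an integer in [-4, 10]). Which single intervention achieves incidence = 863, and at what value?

Intervening on isolation_days: incidence = -8*isolation_days + 63. Reaching 863 requires isolation_days = -100, outside [-4, 10].
Intervening on vax_rate: incidence = -16*vax_rate + 31. Reaching 863 requires vax_rate = -52, outside [-4, 10].
Intervening on contact_cap: with other inputs at their observed values, incidence = 128*contact_cap - 33. Solving for 863 gives contact_cap = 7, within [-4, 10].

set contact_cap = 7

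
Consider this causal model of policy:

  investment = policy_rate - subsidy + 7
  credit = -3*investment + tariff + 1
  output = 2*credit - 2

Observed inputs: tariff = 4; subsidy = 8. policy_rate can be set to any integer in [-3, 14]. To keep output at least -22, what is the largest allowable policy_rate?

Substituting into the investment equation gives investment = policy_rate - 1.
Substituting into the credit equation gives credit = -3*policy_rate + 8.
Substituting into the output equation gives output = -6*policy_rate + 14.
Require -6*policy_rate + 14 ≥ -22, so policy_rate ≤ 6.
The largest integer in [-3, 14] satisfying this is 6.

policy_rate = 6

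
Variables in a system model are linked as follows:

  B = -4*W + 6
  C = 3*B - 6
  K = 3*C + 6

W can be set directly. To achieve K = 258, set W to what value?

Substituting into the C equation gives C = -12*W + 12.
Substituting into the K equation gives K = -36*W + 42.
Solve -36*W + 42 = 258: W = (258 - 42) / -36 = -6.

W = -6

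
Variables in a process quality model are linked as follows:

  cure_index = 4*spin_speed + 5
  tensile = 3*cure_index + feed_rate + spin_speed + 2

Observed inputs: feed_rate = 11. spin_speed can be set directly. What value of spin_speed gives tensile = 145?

Substituting into the tensile equation gives tensile = 13*spin_speed + 28.
Solve 13*spin_speed + 28 = 145: spin_speed = (145 - 28) / 13 = 9.

spin_speed = 9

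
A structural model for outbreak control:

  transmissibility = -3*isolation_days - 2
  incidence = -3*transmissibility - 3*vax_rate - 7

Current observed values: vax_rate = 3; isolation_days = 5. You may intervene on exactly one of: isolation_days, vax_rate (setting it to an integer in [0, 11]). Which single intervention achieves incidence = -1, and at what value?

Intervening on isolation_days: with other inputs at their observed values, incidence = 9*isolation_days - 10. Solving for -1 gives isolation_days = 1, within [0, 11].
Intervening on vax_rate: incidence = -3*vax_rate + 44. Reaching -1 requires vax_rate = 15, outside [0, 11].

set isolation_days = 1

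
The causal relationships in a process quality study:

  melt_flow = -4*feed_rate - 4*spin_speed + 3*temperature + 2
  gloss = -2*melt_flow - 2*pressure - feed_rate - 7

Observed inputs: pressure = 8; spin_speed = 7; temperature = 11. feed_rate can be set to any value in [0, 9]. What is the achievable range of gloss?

Substituting into the melt_flow equation gives melt_flow = -4*feed_rate + 7.
Substituting into the gloss equation gives gloss = 7*feed_rate - 37.
Linear in feed_rate, so extremes are at the endpoints: feed_rate = 0 gives gloss = -37; feed_rate = 9 gives gloss = 26.

-37 to 26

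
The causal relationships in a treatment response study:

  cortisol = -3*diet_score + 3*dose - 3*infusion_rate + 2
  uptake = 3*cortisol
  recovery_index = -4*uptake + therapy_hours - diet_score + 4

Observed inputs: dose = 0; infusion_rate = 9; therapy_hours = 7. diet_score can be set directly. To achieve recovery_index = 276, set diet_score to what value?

diet_score = -1

Substituting into the cortisol equation gives cortisol = -3*diet_score - 25.
So uptake = -9*diet_score - 75.
Substituting into the recovery_index equation gives recovery_index = 35*diet_score + 311.
Solve 35*diet_score + 311 = 276: diet_score = (276 - 311) / 35 = -1.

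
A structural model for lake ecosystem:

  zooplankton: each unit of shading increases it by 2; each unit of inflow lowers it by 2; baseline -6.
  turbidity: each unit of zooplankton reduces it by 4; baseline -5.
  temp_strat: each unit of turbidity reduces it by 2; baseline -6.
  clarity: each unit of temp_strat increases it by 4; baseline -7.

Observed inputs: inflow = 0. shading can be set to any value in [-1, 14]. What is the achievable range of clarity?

Substituting into the zooplankton equation gives zooplankton = 2*shading - 6.
Substituting into the turbidity equation gives turbidity = -8*shading + 19.
This gives temp_strat = 16*shading - 44.
So clarity = 64*shading - 183.
Linear in shading, so extremes are at the endpoints: shading = -1 gives clarity = -247; shading = 14 gives clarity = 713.

-247 to 713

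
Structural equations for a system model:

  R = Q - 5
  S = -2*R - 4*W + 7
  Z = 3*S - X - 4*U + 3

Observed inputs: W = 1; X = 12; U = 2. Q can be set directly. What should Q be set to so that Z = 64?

Substituting into the S equation gives S = -2*Q + 13.
Substituting into the Z equation gives Z = -6*Q + 22.
Solve -6*Q + 22 = 64: Q = (64 - 22) / -6 = -7.

Q = -7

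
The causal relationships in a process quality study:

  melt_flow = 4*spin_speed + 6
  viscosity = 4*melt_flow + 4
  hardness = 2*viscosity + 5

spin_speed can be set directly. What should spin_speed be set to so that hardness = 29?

spin_speed = -1

Substituting into the viscosity equation gives viscosity = 16*spin_speed + 28.
Substituting into the hardness equation gives hardness = 32*spin_speed + 61.
Solve 32*spin_speed + 61 = 29: spin_speed = (29 - 61) / 32 = -1.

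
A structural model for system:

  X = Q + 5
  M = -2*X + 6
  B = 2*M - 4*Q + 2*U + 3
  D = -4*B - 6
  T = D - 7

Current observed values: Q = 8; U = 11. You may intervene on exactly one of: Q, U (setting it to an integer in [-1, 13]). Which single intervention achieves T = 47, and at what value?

set Q = 4

Intervening on Q: with other inputs at their observed values, T = 32*Q - 81. Solving for 47 gives Q = 4, within [-1, 13].
Intervening on U: T = -8*U + 263. Reaching 47 requires U = 27, outside [-1, 13].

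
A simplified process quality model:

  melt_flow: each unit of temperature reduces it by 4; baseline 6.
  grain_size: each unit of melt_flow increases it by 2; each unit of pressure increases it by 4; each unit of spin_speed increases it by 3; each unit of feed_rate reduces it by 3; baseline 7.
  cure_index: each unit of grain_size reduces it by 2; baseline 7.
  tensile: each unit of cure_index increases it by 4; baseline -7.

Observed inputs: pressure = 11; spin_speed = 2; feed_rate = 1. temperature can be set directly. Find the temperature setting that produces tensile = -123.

temperature = 6

Substituting into the grain_size equation gives grain_size = -8*temperature + 66.
So cure_index = 16*temperature - 125.
Substituting into the tensile equation gives tensile = 64*temperature - 507.
Solve 64*temperature - 507 = -123: temperature = (-123 + 507) / 64 = 6.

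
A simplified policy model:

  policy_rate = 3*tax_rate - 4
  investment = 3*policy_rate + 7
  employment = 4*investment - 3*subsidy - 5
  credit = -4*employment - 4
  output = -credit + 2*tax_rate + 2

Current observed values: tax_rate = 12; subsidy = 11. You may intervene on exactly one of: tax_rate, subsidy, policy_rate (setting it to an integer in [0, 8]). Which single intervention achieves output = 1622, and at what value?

set subsidy = 3

Intervening on tax_rate: output = 146*tax_rate - 226. Reaching 1622 requires tax_rate = 924/73, not an integer.
Intervening on subsidy: with other inputs at their observed values, output = -12*subsidy + 1658. Solving for 1622 gives subsidy = 3, within [0, 8].
Intervening on policy_rate: output = 48*policy_rate - 10. Reaching 1622 requires policy_rate = 34, outside [0, 8].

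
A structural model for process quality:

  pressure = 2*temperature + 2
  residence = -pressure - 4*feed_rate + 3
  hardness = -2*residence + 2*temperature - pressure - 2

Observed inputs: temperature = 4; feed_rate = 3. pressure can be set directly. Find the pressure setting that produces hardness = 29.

Intervening on pressure fixes its value directly, overriding its dependence on temperature.
Substituting into the residence equation gives residence = -pressure - 9.
Substituting into the hardness equation gives hardness = pressure + 24.
Solve pressure + 24 = 29: pressure = (29 - 24) / 1 = 5.

pressure = 5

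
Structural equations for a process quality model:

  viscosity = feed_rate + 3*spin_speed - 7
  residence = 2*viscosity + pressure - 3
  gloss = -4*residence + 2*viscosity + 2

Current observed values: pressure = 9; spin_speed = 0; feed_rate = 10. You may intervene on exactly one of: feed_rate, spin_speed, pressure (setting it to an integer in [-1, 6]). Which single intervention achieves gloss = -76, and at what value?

set spin_speed = 2

Intervening on feed_rate: gloss = -6*feed_rate + 20. Reaching -76 requires feed_rate = 16, outside [-1, 6].
Intervening on spin_speed: with other inputs at their observed values, gloss = -18*spin_speed - 40. Solving for -76 gives spin_speed = 2, within [-1, 6].
Intervening on pressure: gloss = -4*pressure - 4. Reaching -76 requires pressure = 18, outside [-1, 6].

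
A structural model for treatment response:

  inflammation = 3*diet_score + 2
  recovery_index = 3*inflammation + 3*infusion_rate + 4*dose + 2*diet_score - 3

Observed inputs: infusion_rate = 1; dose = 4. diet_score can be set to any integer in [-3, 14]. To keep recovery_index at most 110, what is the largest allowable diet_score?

diet_score = 8

Substituting into the recovery_index equation gives recovery_index = 11*diet_score + 22.
Require 11*diet_score + 22 ≤ 110, so diet_score ≤ 8.
The largest integer in [-3, 14] satisfying this is 8.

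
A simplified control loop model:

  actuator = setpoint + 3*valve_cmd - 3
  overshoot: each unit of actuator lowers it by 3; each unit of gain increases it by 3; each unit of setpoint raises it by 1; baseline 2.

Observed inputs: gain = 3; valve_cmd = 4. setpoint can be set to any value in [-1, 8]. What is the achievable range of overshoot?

Substituting into the actuator equation gives actuator = setpoint + 9.
Substituting into the overshoot equation gives overshoot = -2*setpoint - 16.
Linear in setpoint, so extremes are at the endpoints: setpoint = -1 gives overshoot = -14; setpoint = 8 gives overshoot = -32.

-32 to -14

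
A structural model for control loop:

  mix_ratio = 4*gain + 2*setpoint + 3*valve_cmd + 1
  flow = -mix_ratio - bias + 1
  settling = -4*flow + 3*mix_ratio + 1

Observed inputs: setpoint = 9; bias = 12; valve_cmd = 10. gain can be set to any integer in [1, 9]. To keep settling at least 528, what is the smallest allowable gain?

gain = 5

Substituting into the mix_ratio equation gives mix_ratio = 4*gain + 49.
Substituting into the flow equation gives flow = -4*gain - 60.
Substituting into the settling equation gives settling = 28*gain + 388.
Require 28*gain + 388 ≥ 528, so gain ≥ 5.
The smallest integer in [1, 9] satisfying this is 5.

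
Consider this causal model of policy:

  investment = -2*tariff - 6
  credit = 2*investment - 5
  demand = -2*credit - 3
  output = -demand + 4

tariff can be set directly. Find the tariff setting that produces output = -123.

tariff = 12

Substituting into the credit equation gives credit = -4*tariff - 17.
demand becomes 8*tariff + 31.
This gives output = -8*tariff - 27.
Solve -8*tariff - 27 = -123: tariff = (-123 + 27) / -8 = 12.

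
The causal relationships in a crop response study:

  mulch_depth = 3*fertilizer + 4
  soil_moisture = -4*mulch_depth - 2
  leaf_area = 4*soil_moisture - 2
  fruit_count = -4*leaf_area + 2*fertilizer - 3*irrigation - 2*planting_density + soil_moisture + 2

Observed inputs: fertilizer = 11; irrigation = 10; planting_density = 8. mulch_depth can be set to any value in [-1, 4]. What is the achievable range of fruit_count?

-44 to 256

Intervening on mulch_depth fixes its value directly, overriding its dependence on fertilizer.
Substituting into the leaf_area equation gives leaf_area = -16*mulch_depth - 10.
This gives fruit_count = 60*mulch_depth + 16.
Linear in mulch_depth, so extremes are at the endpoints: mulch_depth = -1 gives fruit_count = -44; mulch_depth = 4 gives fruit_count = 256.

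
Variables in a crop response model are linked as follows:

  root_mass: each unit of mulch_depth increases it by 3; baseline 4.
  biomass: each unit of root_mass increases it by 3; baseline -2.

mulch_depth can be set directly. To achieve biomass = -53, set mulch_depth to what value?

Substituting into the biomass equation gives biomass = 9*mulch_depth + 10.
Solve 9*mulch_depth + 10 = -53: mulch_depth = (-53 - 10) / 9 = -7.

mulch_depth = -7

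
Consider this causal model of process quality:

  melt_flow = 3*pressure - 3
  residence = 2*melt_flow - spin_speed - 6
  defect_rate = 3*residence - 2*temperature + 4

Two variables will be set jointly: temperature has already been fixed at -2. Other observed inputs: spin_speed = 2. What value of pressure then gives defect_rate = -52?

pressure = -1

With temperature held at -2:
Substituting into the residence equation gives residence = 6*pressure - 14.
Substituting into the defect_rate equation gives defect_rate = 18*pressure - 34.
Solve 18*pressure - 34 = -52: pressure = (-52 + 34) / 18 = -1.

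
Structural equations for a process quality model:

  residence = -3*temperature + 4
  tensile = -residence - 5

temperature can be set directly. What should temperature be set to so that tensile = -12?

temperature = -1

Substituting into the tensile equation gives tensile = 3*temperature - 9.
Solve 3*temperature - 9 = -12: temperature = (-12 + 9) / 3 = -1.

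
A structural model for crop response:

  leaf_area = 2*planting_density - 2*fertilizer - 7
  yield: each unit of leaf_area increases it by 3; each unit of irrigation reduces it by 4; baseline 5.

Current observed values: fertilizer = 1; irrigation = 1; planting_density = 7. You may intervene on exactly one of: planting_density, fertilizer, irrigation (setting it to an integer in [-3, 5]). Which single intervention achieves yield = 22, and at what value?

Intervening on planting_density: yield = 6*planting_density - 26. Reaching 22 requires planting_density = 8, outside [-3, 5].
Intervening on fertilizer: with other inputs at their observed values, yield = -6*fertilizer + 22. Solving for 22 gives fertilizer = 0, within [-3, 5].
Intervening on irrigation: yield = -4*irrigation + 20. Reaching 22 requires irrigation = -1/2, not an integer.

set fertilizer = 0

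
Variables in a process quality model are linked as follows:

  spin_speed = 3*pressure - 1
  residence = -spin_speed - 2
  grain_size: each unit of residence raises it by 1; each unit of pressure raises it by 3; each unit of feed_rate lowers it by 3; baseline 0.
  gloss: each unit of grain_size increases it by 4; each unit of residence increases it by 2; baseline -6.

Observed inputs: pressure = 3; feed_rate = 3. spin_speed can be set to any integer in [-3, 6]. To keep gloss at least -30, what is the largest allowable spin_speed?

spin_speed = 2

Intervening on spin_speed fixes its value directly, overriding its dependence on pressure.
Substituting into the grain_size equation gives grain_size = -spin_speed - 2.
So gloss = -6*spin_speed - 18.
Require -6*spin_speed - 18 ≥ -30, so spin_speed ≤ 2.
The largest integer in [-3, 6] satisfying this is 2.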